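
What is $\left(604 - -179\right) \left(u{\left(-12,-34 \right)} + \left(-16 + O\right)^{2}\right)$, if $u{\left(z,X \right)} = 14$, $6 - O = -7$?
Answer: $18009$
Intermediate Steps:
$O = 13$ ($O = 6 - -7 = 6 + 7 = 13$)
$\left(604 - -179\right) \left(u{\left(-12,-34 \right)} + \left(-16 + O\right)^{2}\right) = \left(604 - -179\right) \left(14 + \left(-16 + 13\right)^{2}\right) = \left(604 + 179\right) \left(14 + \left(-3\right)^{2}\right) = 783 \left(14 + 9\right) = 783 \cdot 23 = 18009$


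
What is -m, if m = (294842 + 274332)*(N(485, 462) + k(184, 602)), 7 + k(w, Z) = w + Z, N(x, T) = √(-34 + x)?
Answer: -443386546 - 569174*√451 ≈ -4.5547e+8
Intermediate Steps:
k(w, Z) = -7 + Z + w (k(w, Z) = -7 + (w + Z) = -7 + (Z + w) = -7 + Z + w)
m = 443386546 + 569174*√451 (m = (294842 + 274332)*(√(-34 + 485) + (-7 + 602 + 184)) = 569174*(√451 + 779) = 569174*(779 + √451) = 443386546 + 569174*√451 ≈ 4.5547e+8)
-m = -(443386546 + 569174*√451) = -443386546 - 569174*√451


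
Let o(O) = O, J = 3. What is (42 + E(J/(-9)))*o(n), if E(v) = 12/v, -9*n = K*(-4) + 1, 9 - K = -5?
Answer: 110/3 ≈ 36.667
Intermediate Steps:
K = 14 (K = 9 - 1*(-5) = 9 + 5 = 14)
n = 55/9 (n = -(14*(-4) + 1)/9 = -(-56 + 1)/9 = -⅑*(-55) = 55/9 ≈ 6.1111)
(42 + E(J/(-9)))*o(n) = (42 + 12/((3/(-9))))*(55/9) = (42 + 12/((3*(-⅑))))*(55/9) = (42 + 12/(-⅓))*(55/9) = (42 + 12*(-3))*(55/9) = (42 - 36)*(55/9) = 6*(55/9) = 110/3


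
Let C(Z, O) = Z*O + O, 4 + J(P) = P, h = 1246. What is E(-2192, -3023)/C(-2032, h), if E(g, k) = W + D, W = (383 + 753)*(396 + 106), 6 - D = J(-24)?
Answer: -95051/421771 ≈ -0.22536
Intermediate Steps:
J(P) = -4 + P
D = 34 (D = 6 - (-4 - 24) = 6 - 1*(-28) = 6 + 28 = 34)
W = 570272 (W = 1136*502 = 570272)
C(Z, O) = O + O*Z (C(Z, O) = O*Z + O = O + O*Z)
E(g, k) = 570306 (E(g, k) = 570272 + 34 = 570306)
E(-2192, -3023)/C(-2032, h) = 570306/((1246*(1 - 2032))) = 570306/((1246*(-2031))) = 570306/(-2530626) = 570306*(-1/2530626) = -95051/421771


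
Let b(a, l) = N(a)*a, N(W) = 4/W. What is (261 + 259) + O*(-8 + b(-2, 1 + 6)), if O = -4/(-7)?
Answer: 3624/7 ≈ 517.71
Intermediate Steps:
b(a, l) = 4 (b(a, l) = (4/a)*a = 4)
O = 4/7 (O = -4*(-⅐) = 4/7 ≈ 0.57143)
(261 + 259) + O*(-8 + b(-2, 1 + 6)) = (261 + 259) + 4*(-8 + 4)/7 = 520 + (4/7)*(-4) = 520 - 16/7 = 3624/7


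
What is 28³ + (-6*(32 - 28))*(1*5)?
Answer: 21832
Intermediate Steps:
28³ + (-6*(32 - 28))*(1*5) = 21952 - 6*4*5 = 21952 - 24*5 = 21952 - 120 = 21832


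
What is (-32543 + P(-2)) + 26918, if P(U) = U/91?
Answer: -511877/91 ≈ -5625.0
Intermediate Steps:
P(U) = U/91 (P(U) = U*(1/91) = U/91)
(-32543 + P(-2)) + 26918 = (-32543 + (1/91)*(-2)) + 26918 = (-32543 - 2/91) + 26918 = -2961415/91 + 26918 = -511877/91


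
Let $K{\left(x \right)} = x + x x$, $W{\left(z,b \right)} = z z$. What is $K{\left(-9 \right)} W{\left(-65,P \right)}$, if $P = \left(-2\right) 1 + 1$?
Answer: $304200$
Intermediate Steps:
$P = -1$ ($P = -2 + 1 = -1$)
$W{\left(z,b \right)} = z^{2}$
$K{\left(x \right)} = x + x^{2}$
$K{\left(-9 \right)} W{\left(-65,P \right)} = - 9 \left(1 - 9\right) \left(-65\right)^{2} = \left(-9\right) \left(-8\right) 4225 = 72 \cdot 4225 = 304200$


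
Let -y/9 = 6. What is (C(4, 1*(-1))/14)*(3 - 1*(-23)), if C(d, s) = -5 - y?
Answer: 91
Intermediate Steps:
y = -54 (y = -9*6 = -54)
C(d, s) = 49 (C(d, s) = -5 - 1*(-54) = -5 + 54 = 49)
(C(4, 1*(-1))/14)*(3 - 1*(-23)) = (49/14)*(3 - 1*(-23)) = (49*(1/14))*(3 + 23) = (7/2)*26 = 91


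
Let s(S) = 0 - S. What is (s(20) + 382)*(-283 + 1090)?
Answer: 292134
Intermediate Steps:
s(S) = -S
(s(20) + 382)*(-283 + 1090) = (-1*20 + 382)*(-283 + 1090) = (-20 + 382)*807 = 362*807 = 292134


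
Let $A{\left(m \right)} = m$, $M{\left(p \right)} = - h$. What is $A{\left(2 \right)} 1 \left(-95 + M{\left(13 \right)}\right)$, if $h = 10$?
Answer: $-210$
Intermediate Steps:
$M{\left(p \right)} = -10$ ($M{\left(p \right)} = \left(-1\right) 10 = -10$)
$A{\left(2 \right)} 1 \left(-95 + M{\left(13 \right)}\right) = 2 \cdot 1 \left(-95 - 10\right) = 2 \left(-105\right) = -210$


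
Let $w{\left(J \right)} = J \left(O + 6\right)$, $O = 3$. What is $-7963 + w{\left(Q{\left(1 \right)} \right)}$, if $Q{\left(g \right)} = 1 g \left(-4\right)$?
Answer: $-7999$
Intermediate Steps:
$Q{\left(g \right)} = - 4 g$ ($Q{\left(g \right)} = g \left(-4\right) = - 4 g$)
$w{\left(J \right)} = 9 J$ ($w{\left(J \right)} = J \left(3 + 6\right) = J 9 = 9 J$)
$-7963 + w{\left(Q{\left(1 \right)} \right)} = -7963 + 9 \left(\left(-4\right) 1\right) = -7963 + 9 \left(-4\right) = -7963 - 36 = -7999$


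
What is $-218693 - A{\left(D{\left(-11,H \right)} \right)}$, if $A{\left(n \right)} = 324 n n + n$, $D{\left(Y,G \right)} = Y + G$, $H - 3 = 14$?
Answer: $-230363$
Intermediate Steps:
$H = 17$ ($H = 3 + 14 = 17$)
$D{\left(Y,G \right)} = G + Y$
$A{\left(n \right)} = n + 324 n^{2}$ ($A{\left(n \right)} = 324 n^{2} + n = n + 324 n^{2}$)
$-218693 - A{\left(D{\left(-11,H \right)} \right)} = -218693 - \left(17 - 11\right) \left(1 + 324 \left(17 - 11\right)\right) = -218693 - 6 \left(1 + 324 \cdot 6\right) = -218693 - 6 \left(1 + 1944\right) = -218693 - 6 \cdot 1945 = -218693 - 11670 = -230363$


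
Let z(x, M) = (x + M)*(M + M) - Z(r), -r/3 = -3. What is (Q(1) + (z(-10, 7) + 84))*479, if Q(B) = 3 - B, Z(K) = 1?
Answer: 20597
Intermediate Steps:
r = 9 (r = -3*(-3) = 9)
z(x, M) = -1 + 2*M*(M + x) (z(x, M) = (x + M)*(M + M) - 1*1 = (M + x)*(2*M) - 1 = 2*M*(M + x) - 1 = -1 + 2*M*(M + x))
(Q(1) + (z(-10, 7) + 84))*479 = ((3 - 1*1) + ((-1 + 2*7**2 + 2*7*(-10)) + 84))*479 = ((3 - 1) + ((-1 + 2*49 - 140) + 84))*479 = (2 + ((-1 + 98 - 140) + 84))*479 = (2 + (-43 + 84))*479 = (2 + 41)*479 = 43*479 = 20597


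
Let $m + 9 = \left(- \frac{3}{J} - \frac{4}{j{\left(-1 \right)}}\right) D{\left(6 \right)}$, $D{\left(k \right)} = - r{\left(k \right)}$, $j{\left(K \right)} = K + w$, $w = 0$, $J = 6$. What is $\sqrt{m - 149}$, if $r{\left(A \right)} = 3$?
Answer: $\frac{i \sqrt{674}}{2} \approx 12.981 i$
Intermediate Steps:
$j{\left(K \right)} = K$ ($j{\left(K \right)} = K + 0 = K$)
$D{\left(k \right)} = -3$ ($D{\left(k \right)} = \left(-1\right) 3 = -3$)
$m = - \frac{39}{2}$ ($m = -9 + \left(- \frac{3}{6} - \frac{4}{-1}\right) \left(-3\right) = -9 + \left(\left(-3\right) \frac{1}{6} - -4\right) \left(-3\right) = -9 + \left(- \frac{1}{2} + 4\right) \left(-3\right) = -9 + \frac{7}{2} \left(-3\right) = -9 - \frac{21}{2} = - \frac{39}{2} \approx -19.5$)
$\sqrt{m - 149} = \sqrt{- \frac{39}{2} - 149} = \sqrt{- \frac{337}{2}} = \frac{i \sqrt{674}}{2}$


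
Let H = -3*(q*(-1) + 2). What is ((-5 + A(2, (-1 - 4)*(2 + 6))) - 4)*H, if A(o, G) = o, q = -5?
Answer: 147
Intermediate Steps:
H = -21 (H = -3*(-5*(-1) + 2) = -3*(5 + 2) = -3*7 = -21)
((-5 + A(2, (-1 - 4)*(2 + 6))) - 4)*H = ((-5 + 2) - 4)*(-21) = (-3 - 4)*(-21) = -7*(-21) = 147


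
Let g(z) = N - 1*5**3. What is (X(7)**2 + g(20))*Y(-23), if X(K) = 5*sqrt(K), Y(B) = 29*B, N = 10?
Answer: -40020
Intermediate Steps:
g(z) = -115 (g(z) = 10 - 1*5**3 = 10 - 1*125 = 10 - 125 = -115)
(X(7)**2 + g(20))*Y(-23) = ((5*sqrt(7))**2 - 115)*(29*(-23)) = (175 - 115)*(-667) = 60*(-667) = -40020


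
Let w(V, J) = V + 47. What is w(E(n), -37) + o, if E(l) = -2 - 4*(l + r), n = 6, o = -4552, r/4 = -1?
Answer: -4515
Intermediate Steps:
r = -4 (r = 4*(-1) = -4)
E(l) = 14 - 4*l (E(l) = -2 - 4*(l - 4) = -2 - 4*(-4 + l) = -2 + (16 - 4*l) = 14 - 4*l)
w(V, J) = 47 + V
w(E(n), -37) + o = (47 + (14 - 4*6)) - 4552 = (47 + (14 - 24)) - 4552 = (47 - 10) - 4552 = 37 - 4552 = -4515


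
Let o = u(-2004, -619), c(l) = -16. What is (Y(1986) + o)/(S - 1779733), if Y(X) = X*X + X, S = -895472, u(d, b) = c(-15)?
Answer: -3946166/2675205 ≈ -1.4751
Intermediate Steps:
u(d, b) = -16
o = -16
Y(X) = X + X² (Y(X) = X² + X = X + X²)
(Y(1986) + o)/(S - 1779733) = (1986*(1 + 1986) - 16)/(-895472 - 1779733) = (1986*1987 - 16)/(-2675205) = (3946182 - 16)*(-1/2675205) = 3946166*(-1/2675205) = -3946166/2675205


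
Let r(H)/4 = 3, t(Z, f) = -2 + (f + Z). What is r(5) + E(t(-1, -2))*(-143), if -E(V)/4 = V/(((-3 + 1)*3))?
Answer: 1466/3 ≈ 488.67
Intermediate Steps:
t(Z, f) = -2 + Z + f (t(Z, f) = -2 + (Z + f) = -2 + Z + f)
E(V) = 2*V/3 (E(V) = -4*V/((-3 + 1)*3) = -4*V/((-2*3)) = -4*V/(-6) = -4*V*(-1)/6 = -(-2)*V/3 = 2*V/3)
r(H) = 12 (r(H) = 4*3 = 12)
r(5) + E(t(-1, -2))*(-143) = 12 + (2*(-2 - 1 - 2)/3)*(-143) = 12 + ((⅔)*(-5))*(-143) = 12 - 10/3*(-143) = 12 + 1430/3 = 1466/3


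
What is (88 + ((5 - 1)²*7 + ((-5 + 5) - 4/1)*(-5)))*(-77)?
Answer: -16940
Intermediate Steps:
(88 + ((5 - 1)²*7 + ((-5 + 5) - 4/1)*(-5)))*(-77) = (88 + (4²*7 + (0 - 4*1)*(-5)))*(-77) = (88 + (16*7 + (0 - 4)*(-5)))*(-77) = (88 + (112 - 4*(-5)))*(-77) = (88 + (112 + 20))*(-77) = (88 + 132)*(-77) = 220*(-77) = -16940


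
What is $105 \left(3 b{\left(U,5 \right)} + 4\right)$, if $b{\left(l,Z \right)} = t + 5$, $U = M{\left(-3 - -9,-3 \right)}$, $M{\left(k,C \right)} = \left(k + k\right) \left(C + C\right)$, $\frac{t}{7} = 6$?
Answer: $15225$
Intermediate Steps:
$t = 42$ ($t = 7 \cdot 6 = 42$)
$M{\left(k,C \right)} = 4 C k$ ($M{\left(k,C \right)} = 2 k 2 C = 4 C k$)
$U = -72$ ($U = 4 \left(-3\right) \left(-3 - -9\right) = 4 \left(-3\right) \left(-3 + 9\right) = 4 \left(-3\right) 6 = -72$)
$b{\left(l,Z \right)} = 47$ ($b{\left(l,Z \right)} = 42 + 5 = 47$)
$105 \left(3 b{\left(U,5 \right)} + 4\right) = 105 \left(3 \cdot 47 + 4\right) = 105 \left(141 + 4\right) = 105 \cdot 145 = 15225$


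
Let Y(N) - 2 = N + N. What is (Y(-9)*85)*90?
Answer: -122400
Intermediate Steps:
Y(N) = 2 + 2*N (Y(N) = 2 + (N + N) = 2 + 2*N)
(Y(-9)*85)*90 = ((2 + 2*(-9))*85)*90 = ((2 - 18)*85)*90 = -16*85*90 = -1360*90 = -122400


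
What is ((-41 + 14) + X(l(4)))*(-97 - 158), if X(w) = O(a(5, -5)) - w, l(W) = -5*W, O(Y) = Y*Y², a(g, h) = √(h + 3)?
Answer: 1785 + 510*I*√2 ≈ 1785.0 + 721.25*I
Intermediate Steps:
a(g, h) = √(3 + h)
O(Y) = Y³
X(w) = -w - 2*I*√2 (X(w) = (√(3 - 5))³ - w = (√(-2))³ - w = (I*√2)³ - w = -2*I*√2 - w = -w - 2*I*√2)
((-41 + 14) + X(l(4)))*(-97 - 158) = ((-41 + 14) + (-(-5)*4 - 2*I*√2))*(-97 - 158) = (-27 + (-1*(-20) - 2*I*√2))*(-255) = (-27 + (20 - 2*I*√2))*(-255) = (-7 - 2*I*√2)*(-255) = 1785 + 510*I*√2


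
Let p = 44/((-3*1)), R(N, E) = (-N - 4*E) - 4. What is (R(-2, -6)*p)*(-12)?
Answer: 3872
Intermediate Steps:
R(N, E) = -4 - N - 4*E
p = -44/3 (p = 44/(-3) = 44*(-1/3) = -44/3 ≈ -14.667)
(R(-2, -6)*p)*(-12) = ((-4 - 1*(-2) - 4*(-6))*(-44/3))*(-12) = ((-4 + 2 + 24)*(-44/3))*(-12) = (22*(-44/3))*(-12) = -968/3*(-12) = 3872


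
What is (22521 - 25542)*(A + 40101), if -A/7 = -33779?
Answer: -835469634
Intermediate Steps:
A = 236453 (A = -7*(-33779) = 236453)
(22521 - 25542)*(A + 40101) = (22521 - 25542)*(236453 + 40101) = -3021*276554 = -835469634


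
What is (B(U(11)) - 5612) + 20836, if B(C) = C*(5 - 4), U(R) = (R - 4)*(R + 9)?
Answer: 15364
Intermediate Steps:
U(R) = (-4 + R)*(9 + R)
B(C) = C (B(C) = C*1 = C)
(B(U(11)) - 5612) + 20836 = ((-36 + 11**2 + 5*11) - 5612) + 20836 = ((-36 + 121 + 55) - 5612) + 20836 = (140 - 5612) + 20836 = -5472 + 20836 = 15364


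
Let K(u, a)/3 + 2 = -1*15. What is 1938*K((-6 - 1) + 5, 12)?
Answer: -98838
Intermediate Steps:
K(u, a) = -51 (K(u, a) = -6 + 3*(-1*15) = -6 + 3*(-15) = -6 - 45 = -51)
1938*K((-6 - 1) + 5, 12) = 1938*(-51) = -98838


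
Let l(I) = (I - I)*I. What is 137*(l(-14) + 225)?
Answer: 30825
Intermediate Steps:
l(I) = 0 (l(I) = 0*I = 0)
137*(l(-14) + 225) = 137*(0 + 225) = 137*225 = 30825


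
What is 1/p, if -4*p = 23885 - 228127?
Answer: 2/102121 ≈ 1.9585e-5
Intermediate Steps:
p = 102121/2 (p = -(23885 - 228127)/4 = -¼*(-204242) = 102121/2 ≈ 51061.)
1/p = 1/(102121/2) = 2/102121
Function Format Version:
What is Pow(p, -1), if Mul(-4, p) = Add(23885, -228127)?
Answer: Rational(2, 102121) ≈ 1.9585e-5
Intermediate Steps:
p = Rational(102121, 2) (p = Mul(Rational(-1, 4), Add(23885, -228127)) = Mul(Rational(-1, 4), -204242) = Rational(102121, 2) ≈ 51061.)
Pow(p, -1) = Pow(Rational(102121, 2), -1) = Rational(2, 102121)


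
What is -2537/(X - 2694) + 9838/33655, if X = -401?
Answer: 23166269/20832445 ≈ 1.1120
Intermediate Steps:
-2537/(X - 2694) + 9838/33655 = -2537/(-401 - 2694) + 9838/33655 = -2537/(-3095) + 9838*(1/33655) = -2537*(-1/3095) + 9838/33655 = 2537/3095 + 9838/33655 = 23166269/20832445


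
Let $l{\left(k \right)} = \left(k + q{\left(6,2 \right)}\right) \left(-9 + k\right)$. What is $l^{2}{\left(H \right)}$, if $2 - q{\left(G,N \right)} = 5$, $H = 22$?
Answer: $61009$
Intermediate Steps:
$q{\left(G,N \right)} = -3$ ($q{\left(G,N \right)} = 2 - 5 = -3$)
$l{\left(k \right)} = \left(-9 + k\right) \left(-3 + k\right)$ ($l{\left(k \right)} = \left(k - 3\right) \left(-9 + k\right) = \left(-3 + k\right) \left(-9 + k\right) = \left(-9 + k\right) \left(-3 + k\right)$)
$l^{2}{\left(H \right)} = \left(27 + 22^{2} - 264\right)^{2} = \left(27 + 484 - 264\right)^{2} = 247^{2} = 61009$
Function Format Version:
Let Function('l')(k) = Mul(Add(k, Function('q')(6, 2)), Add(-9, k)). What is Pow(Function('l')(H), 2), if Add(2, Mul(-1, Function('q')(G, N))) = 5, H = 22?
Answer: 61009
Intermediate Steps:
Function('q')(G, N) = -3 (Function('q')(G, N) = Add(2, Mul(-1, 5)) = Add(2, -5) = -3)
Function('l')(k) = Mul(Add(-9, k), Add(-3, k)) (Function('l')(k) = Mul(Add(k, -3), Add(-9, k)) = Mul(Add(-3, k), Add(-9, k)) = Mul(Add(-9, k), Add(-3, k)))
Pow(Function('l')(H), 2) = Pow(Add(27, Pow(22, 2), Mul(-12, 22)), 2) = Pow(Add(27, 484, -264), 2) = Pow(247, 2) = 61009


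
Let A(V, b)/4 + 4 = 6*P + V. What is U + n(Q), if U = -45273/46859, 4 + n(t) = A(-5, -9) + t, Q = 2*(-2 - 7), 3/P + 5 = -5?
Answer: -15502399/234295 ≈ -66.166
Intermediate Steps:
P = -3/10 (P = 3/(-5 - 5) = 3/(-10) = 3*(-1/10) = -3/10 ≈ -0.30000)
A(V, b) = -116/5 + 4*V (A(V, b) = -16 + 4*(6*(-3/10) + V) = -16 + 4*(-9/5 + V) = -16 + (-36/5 + 4*V) = -116/5 + 4*V)
Q = -18 (Q = 2*(-9) = -18)
n(t) = -236/5 + t (n(t) = -4 + ((-116/5 + 4*(-5)) + t) = -4 + ((-116/5 - 20) + t) = -4 + (-216/5 + t) = -236/5 + t)
U = -45273/46859 (U = -45273*1/46859 = -45273/46859 ≈ -0.96615)
U + n(Q) = -45273/46859 + (-236/5 - 18) = -45273/46859 - 326/5 = -15502399/234295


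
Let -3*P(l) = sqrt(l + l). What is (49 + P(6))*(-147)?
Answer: -7203 + 98*sqrt(3) ≈ -7033.3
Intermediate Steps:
P(l) = -sqrt(2)*sqrt(l)/3 (P(l) = -sqrt(l + l)/3 = -sqrt(2)*sqrt(l)/3)
(49 + P(6))*(-147) = (49 - sqrt(2)*sqrt(6)/3)*(-147) = (49 - 2*sqrt(3)/3)*(-147) = -7203 + 98*sqrt(3)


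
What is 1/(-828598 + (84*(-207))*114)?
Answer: -1/2810830 ≈ -3.5577e-7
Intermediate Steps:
1/(-828598 + (84*(-207))*114) = 1/(-828598 - 17388*114) = 1/(-828598 - 1982232) = 1/(-2810830) = -1/2810830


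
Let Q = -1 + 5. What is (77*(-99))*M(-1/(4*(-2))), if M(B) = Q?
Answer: -30492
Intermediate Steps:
Q = 4
M(B) = 4
(77*(-99))*M(-1/(4*(-2))) = (77*(-99))*4 = -7623*4 = -30492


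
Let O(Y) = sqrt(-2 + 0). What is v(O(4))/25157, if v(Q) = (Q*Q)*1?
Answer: -2/25157 ≈ -7.9501e-5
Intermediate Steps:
O(Y) = I*sqrt(2) (O(Y) = sqrt(-2) = I*sqrt(2))
v(Q) = Q**2 (v(Q) = Q**2*1 = Q**2)
v(O(4))/25157 = (I*sqrt(2))**2/25157 = -2*1/25157 = -2/25157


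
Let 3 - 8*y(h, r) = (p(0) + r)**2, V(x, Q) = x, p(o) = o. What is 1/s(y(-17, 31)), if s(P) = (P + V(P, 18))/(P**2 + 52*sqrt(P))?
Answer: -479/8 - 52*I*sqrt(479)/479 ≈ -59.875 - 2.3759*I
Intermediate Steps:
y(h, r) = 3/8 - r**2/8 (y(h, r) = 3/8 - (0 + r)**2/8 = 3/8 - r**2/8)
s(P) = 2*P/(P**2 + 52*sqrt(P)) (s(P) = (P + P)/(P**2 + 52*sqrt(P)) = (2*P)/(P**2 + 52*sqrt(P)) = 2*P/(P**2 + 52*sqrt(P)))
1/s(y(-17, 31)) = 1/(2*(3/8 - 1/8*31**2)/((3/8 - 1/8*31**2)**2 + 52*sqrt(3/8 - 1/8*31**2))) = 1/(2*(3/8 - 1/8*961)/((3/8 - 1/8*961)**2 + 52*sqrt(3/8 - 1/8*961))) = 1/(2*(3/8 - 961/8)/((3/8 - 961/8)**2 + 52*sqrt(3/8 - 961/8))) = 1/(2*(-479/4)/((-479/4)**2 + 52*sqrt(-479/4))) = 1/(2*(-479/4)/(229441/16 + 52*(I*sqrt(479)/2))) = 1/(2*(-479/4)/(229441/16 + 26*I*sqrt(479))) = 1/(-479/(2*(229441/16 + 26*I*sqrt(479)))) = -479/8 - 52*I*sqrt(479)/479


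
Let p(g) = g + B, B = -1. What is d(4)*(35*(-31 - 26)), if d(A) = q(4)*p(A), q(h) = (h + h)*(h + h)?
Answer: -383040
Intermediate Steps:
p(g) = -1 + g (p(g) = g - 1 = -1 + g)
q(h) = 4*h**2 (q(h) = (2*h)*(2*h) = 4*h**2)
d(A) = -64 + 64*A (d(A) = (4*4**2)*(-1 + A) = (4*16)*(-1 + A) = 64*(-1 + A) = -64 + 64*A)
d(4)*(35*(-31 - 26)) = (-64 + 64*4)*(35*(-31 - 26)) = (-64 + 256)*(35*(-57)) = 192*(-1995) = -383040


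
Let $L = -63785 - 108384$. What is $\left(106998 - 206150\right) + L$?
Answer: $-271321$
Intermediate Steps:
$L = -172169$ ($L = -63785 - 108384 = -172169$)
$\left(106998 - 206150\right) + L = \left(106998 - 206150\right) - 172169 = -99152 - 172169 = -271321$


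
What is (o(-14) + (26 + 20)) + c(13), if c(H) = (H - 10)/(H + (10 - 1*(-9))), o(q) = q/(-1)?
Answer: 1923/32 ≈ 60.094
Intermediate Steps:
o(q) = -q (o(q) = q*(-1) = -q)
c(H) = (-10 + H)/(19 + H) (c(H) = (-10 + H)/(H + (10 + 9)) = (-10 + H)/(H + 19) = (-10 + H)/(19 + H))
(o(-14) + (26 + 20)) + c(13) = (-1*(-14) + (26 + 20)) + (-10 + 13)/(19 + 13) = (14 + 46) + 3/32 = 60 + (1/32)*3 = 60 + 3/32 = 1923/32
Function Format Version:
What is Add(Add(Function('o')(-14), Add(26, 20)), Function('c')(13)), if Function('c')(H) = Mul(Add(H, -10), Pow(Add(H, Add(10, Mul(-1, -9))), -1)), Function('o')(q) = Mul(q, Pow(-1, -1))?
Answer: Rational(1923, 32) ≈ 60.094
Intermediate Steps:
Function('o')(q) = Mul(-1, q) (Function('o')(q) = Mul(q, -1) = Mul(-1, q))
Function('c')(H) = Mul(Pow(Add(19, H), -1), Add(-10, H)) (Function('c')(H) = Mul(Add(-10, H), Pow(Add(H, Add(10, 9)), -1)) = Mul(Add(-10, H), Pow(Add(H, 19), -1)) = Mul(Add(-10, H), Pow(Add(19, H), -1)) = Mul(Pow(Add(19, H), -1), Add(-10, H)))
Add(Add(Function('o')(-14), Add(26, 20)), Function('c')(13)) = Add(Add(Mul(-1, -14), Add(26, 20)), Mul(Pow(Add(19, 13), -1), Add(-10, 13))) = Add(Add(14, 46), Mul(Pow(32, -1), 3)) = Add(60, Mul(Rational(1, 32), 3)) = Add(60, Rational(3, 32)) = Rational(1923, 32)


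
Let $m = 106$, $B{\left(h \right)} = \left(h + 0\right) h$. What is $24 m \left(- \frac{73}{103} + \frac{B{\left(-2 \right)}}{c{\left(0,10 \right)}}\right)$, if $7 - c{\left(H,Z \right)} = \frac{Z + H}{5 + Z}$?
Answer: $- \frac{384144}{1957} \approx -196.29$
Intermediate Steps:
$B{\left(h \right)} = h^{2}$ ($B{\left(h \right)} = h h = h^{2}$)
$c{\left(H,Z \right)} = 7 - \frac{H + Z}{5 + Z}$ ($c{\left(H,Z \right)} = 7 - \frac{Z + H}{5 + Z} = 7 - \frac{H + Z}{5 + Z}$)
$24 m \left(- \frac{73}{103} + \frac{B{\left(-2 \right)}}{c{\left(0,10 \right)}}\right) = 24 \cdot 106 \left(- \frac{73}{103} + \frac{\left(-2\right)^{2}}{\frac{1}{5 + 10} \left(35 - 0 + 6 \cdot 10\right)}\right) = 2544 \left(\left(-73\right) \frac{1}{103} + \frac{4}{\frac{1}{15} \left(35 + 0 + 60\right)}\right) = 2544 \left(- \frac{73}{103} + \frac{4}{\frac{1}{15} \cdot 95}\right) = 2544 \left(- \frac{73}{103} + \frac{4}{\frac{19}{3}}\right) = 2544 \left(- \frac{73}{103} + 4 \cdot \frac{3}{19}\right) = 2544 \left(- \frac{73}{103} + \frac{12}{19}\right) = 2544 \left(- \frac{151}{1957}\right) = - \frac{384144}{1957}$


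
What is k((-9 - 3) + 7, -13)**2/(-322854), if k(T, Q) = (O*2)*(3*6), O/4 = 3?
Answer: -31104/53809 ≈ -0.57804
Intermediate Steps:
O = 12 (O = 4*3 = 12)
k(T, Q) = 432 (k(T, Q) = (12*2)*(3*6) = 24*18 = 432)
k((-9 - 3) + 7, -13)**2/(-322854) = 432**2/(-322854) = 186624*(-1/322854) = -31104/53809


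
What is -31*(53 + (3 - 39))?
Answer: -527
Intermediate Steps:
-31*(53 + (3 - 39)) = -31*(53 - 36) = -31*17 = -527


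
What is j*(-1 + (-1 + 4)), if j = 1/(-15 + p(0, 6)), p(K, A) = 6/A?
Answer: -⅐ ≈ -0.14286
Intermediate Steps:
j = -1/14 (j = 1/(-15 + 6/6) = 1/(-15 + 6*(⅙)) = 1/(-15 + 1) = 1/(-14) = -1/14 ≈ -0.071429)
j*(-1 + (-1 + 4)) = -(-1 + (-1 + 4))/14 = -(-1 + 3)/14 = -1/14*2 = -⅐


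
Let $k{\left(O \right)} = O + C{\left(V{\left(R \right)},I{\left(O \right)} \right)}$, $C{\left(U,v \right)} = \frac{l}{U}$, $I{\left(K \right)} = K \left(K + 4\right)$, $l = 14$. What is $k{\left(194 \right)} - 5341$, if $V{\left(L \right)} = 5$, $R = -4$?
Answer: $- \frac{25721}{5} \approx -5144.2$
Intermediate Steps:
$I{\left(K \right)} = K \left(4 + K\right)$
$C{\left(U,v \right)} = \frac{14}{U}$
$k{\left(O \right)} = \frac{14}{5} + O$ ($k{\left(O \right)} = O + \frac{14}{5} = \frac{14}{5} + O$)
$k{\left(194 \right)} - 5341 = \left(\frac{14}{5} + 194\right) - 5341 = \frac{984}{5} - 5341 = - \frac{25721}{5}$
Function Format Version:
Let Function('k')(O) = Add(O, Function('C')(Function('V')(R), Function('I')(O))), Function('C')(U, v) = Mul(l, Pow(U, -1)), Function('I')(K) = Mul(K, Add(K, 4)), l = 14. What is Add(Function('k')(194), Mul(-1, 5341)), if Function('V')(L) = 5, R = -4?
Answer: Rational(-25721, 5) ≈ -5144.2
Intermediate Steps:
Function('I')(K) = Mul(K, Add(4, K))
Function('C')(U, v) = Mul(14, Pow(U, -1))
Function('k')(O) = Add(Rational(14, 5), O) (Function('k')(O) = Add(O, Mul(14, Pow(5, -1))) = Add(O, Mul(14, Rational(1, 5))) = Add(O, Rational(14, 5)) = Add(Rational(14, 5), O))
Add(Function('k')(194), Mul(-1, 5341)) = Add(Add(Rational(14, 5), 194), Mul(-1, 5341)) = Add(Rational(984, 5), -5341) = Rational(-25721, 5)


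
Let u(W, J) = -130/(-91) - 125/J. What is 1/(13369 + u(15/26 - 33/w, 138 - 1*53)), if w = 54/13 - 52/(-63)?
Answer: 119/1590906 ≈ 7.4800e-5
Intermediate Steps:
w = 4078/819 (w = 54*(1/13) - 52*(-1/63) = 54/13 + 52/63 = 4078/819 ≈ 4.9792)
u(W, J) = 10/7 - 125/J (u(W, J) = -130*(-1/91) - 125/J = 10/7 - 125/J)
1/(13369 + u(15/26 - 33/w, 138 - 1*53)) = 1/(13369 + (10/7 - 125/(138 - 1*53))) = 1/(13369 + (10/7 - 125/(138 - 53))) = 1/(13369 + (10/7 - 125/85)) = 1/(13369 + (10/7 - 125*1/85)) = 1/(13369 + (10/7 - 25/17)) = 1/(13369 - 5/119) = 1/(1590906/119) = 119/1590906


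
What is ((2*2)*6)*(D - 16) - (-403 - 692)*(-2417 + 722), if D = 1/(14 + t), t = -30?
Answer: -3712821/2 ≈ -1.8564e+6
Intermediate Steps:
D = -1/16 (D = 1/(14 - 30) = 1/(-16) = -1/16 ≈ -0.062500)
((2*2)*6)*(D - 16) - (-403 - 692)*(-2417 + 722) = ((2*2)*6)*(-1/16 - 16) - (-403 - 692)*(-2417 + 722) = (4*6)*(-257/16) - (-1095)*(-1695) = 24*(-257/16) - 1*1856025 = -771/2 - 1856025 = -3712821/2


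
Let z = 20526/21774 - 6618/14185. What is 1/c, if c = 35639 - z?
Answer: 51477365/1834577301072 ≈ 2.8060e-5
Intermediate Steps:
z = 24510163/51477365 (z = 20526*(1/21774) - 6618*1/14185 = 3421/3629 - 6618/14185 = 24510163/51477365 ≈ 0.47613)
c = 1834577301072/51477365 (c = 35639 - 1*24510163/51477365 = 35639 - 24510163/51477365 = 1834577301072/51477365 ≈ 35639.)
1/c = 1/(1834577301072/51477365) = 51477365/1834577301072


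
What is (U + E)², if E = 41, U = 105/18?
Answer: 78961/36 ≈ 2193.4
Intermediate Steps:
U = 35/6 (U = 105*(1/18) = 35/6 ≈ 5.8333)
(U + E)² = (35/6 + 41)² = (281/6)² = 78961/36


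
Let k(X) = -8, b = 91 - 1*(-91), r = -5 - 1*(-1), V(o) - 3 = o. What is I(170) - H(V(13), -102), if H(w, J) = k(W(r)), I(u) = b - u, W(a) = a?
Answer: 20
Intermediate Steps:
V(o) = 3 + o
r = -4 (r = -5 + 1 = -4)
b = 182 (b = 91 + 91 = 182)
I(u) = 182 - u
H(w, J) = -8
I(170) - H(V(13), -102) = (182 - 1*170) - 1*(-8) = (182 - 170) + 8 = 12 + 8 = 20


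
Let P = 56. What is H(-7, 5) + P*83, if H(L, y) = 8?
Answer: 4656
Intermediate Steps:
H(-7, 5) + P*83 = 8 + 56*83 = 8 + 4648 = 4656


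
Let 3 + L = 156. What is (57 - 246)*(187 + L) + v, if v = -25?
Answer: -64285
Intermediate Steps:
L = 153 (L = -3 + 156 = 153)
(57 - 246)*(187 + L) + v = (57 - 246)*(187 + 153) - 25 = -189*340 - 25 = -64260 - 25 = -64285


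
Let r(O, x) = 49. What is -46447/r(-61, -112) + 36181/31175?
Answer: -1446212356/1527575 ≈ -946.74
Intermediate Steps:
-46447/r(-61, -112) + 36181/31175 = -46447/49 + 36181/31175 = -1446212356/1527575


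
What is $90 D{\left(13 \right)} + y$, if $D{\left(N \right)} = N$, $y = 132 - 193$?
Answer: $1109$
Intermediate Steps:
$y = -61$ ($y = 132 - 193 = -61$)
$90 D{\left(13 \right)} + y = 90 \cdot 13 - 61 = 1170 - 61 = 1109$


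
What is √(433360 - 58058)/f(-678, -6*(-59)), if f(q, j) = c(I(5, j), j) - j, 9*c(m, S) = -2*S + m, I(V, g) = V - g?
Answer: -9*√375302/4243 ≈ -1.2995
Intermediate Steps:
c(m, S) = -2*S/9 + m/9 (c(m, S) = (-2*S + m)/9 = (m - 2*S)/9 = -2*S/9 + m/9)
f(q, j) = 5/9 - 4*j/3 (f(q, j) = (-2*j/9 + (5 - j)/9) - j = (-2*j/9 + (5/9 - j/9)) - j = (5/9 - j/3) - j = 5/9 - 4*j/3)
√(433360 - 58058)/f(-678, -6*(-59)) = √(433360 - 58058)/(5/9 - (-8)*(-59)) = √375302/(5/9 - 4/3*354) = √375302/(5/9 - 472) = √375302/(-4243/9) = √375302*(-9/4243) = -9*√375302/4243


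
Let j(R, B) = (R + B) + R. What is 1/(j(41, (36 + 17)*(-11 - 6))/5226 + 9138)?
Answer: 134/1224471 ≈ 0.00010944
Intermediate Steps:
j(R, B) = B + 2*R (j(R, B) = (B + R) + R = B + 2*R)
1/(j(41, (36 + 17)*(-11 - 6))/5226 + 9138) = 1/(((36 + 17)*(-11 - 6) + 2*41)/5226 + 9138) = 1/((53*(-17) + 82)*(1/5226) + 9138) = 1/((-901 + 82)*(1/5226) + 9138) = 1/(-819*1/5226 + 9138) = 1/(-21/134 + 9138) = 1/(1224471/134) = 134/1224471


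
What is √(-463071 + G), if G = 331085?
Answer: I*√131986 ≈ 363.3*I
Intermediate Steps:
√(-463071 + G) = √(-463071 + 331085) = √(-131986) = I*√131986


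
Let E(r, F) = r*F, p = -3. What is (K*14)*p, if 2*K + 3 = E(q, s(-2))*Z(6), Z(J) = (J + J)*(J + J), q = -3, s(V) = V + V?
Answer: -36225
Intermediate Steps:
s(V) = 2*V
E(r, F) = F*r
Z(J) = 4*J² (Z(J) = (2*J)*(2*J) = 4*J²)
K = 1725/2 (K = -3/2 + (((2*(-2))*(-3))*(4*6²))/2 = -3/2 + ((-4*(-3))*(4*36))/2 = -3/2 + (12*144)/2 = -3/2 + (½)*1728 = -3/2 + 864 = 1725/2 ≈ 862.50)
(K*14)*p = ((1725/2)*14)*(-3) = 12075*(-3) = -36225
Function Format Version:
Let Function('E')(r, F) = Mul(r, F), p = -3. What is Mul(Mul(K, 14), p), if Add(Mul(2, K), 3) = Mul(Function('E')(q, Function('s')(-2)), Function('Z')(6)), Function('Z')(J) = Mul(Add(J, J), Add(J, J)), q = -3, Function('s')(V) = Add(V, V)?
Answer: -36225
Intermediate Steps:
Function('s')(V) = Mul(2, V)
Function('E')(r, F) = Mul(F, r)
Function('Z')(J) = Mul(4, Pow(J, 2)) (Function('Z')(J) = Mul(Mul(2, J), Mul(2, J)) = Mul(4, Pow(J, 2)))
K = Rational(1725, 2) (K = Add(Rational(-3, 2), Mul(Rational(1, 2), Mul(Mul(Mul(2, -2), -3), Mul(4, Pow(6, 2))))) = Add(Rational(-3, 2), Mul(Rational(1, 2), Mul(Mul(-4, -3), Mul(4, 36)))) = Add(Rational(-3, 2), Mul(Rational(1, 2), Mul(12, 144))) = Add(Rational(-3, 2), Mul(Rational(1, 2), 1728)) = Add(Rational(-3, 2), 864) = Rational(1725, 2) ≈ 862.50)
Mul(Mul(K, 14), p) = Mul(Mul(Rational(1725, 2), 14), -3) = Mul(12075, -3) = -36225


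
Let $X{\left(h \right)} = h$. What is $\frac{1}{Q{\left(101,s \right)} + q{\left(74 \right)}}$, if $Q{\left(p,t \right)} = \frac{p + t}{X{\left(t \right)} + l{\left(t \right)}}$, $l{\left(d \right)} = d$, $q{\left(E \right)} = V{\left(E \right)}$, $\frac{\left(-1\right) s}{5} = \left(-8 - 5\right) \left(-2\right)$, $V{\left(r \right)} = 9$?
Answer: $\frac{260}{2369} \approx 0.10975$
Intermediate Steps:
$s = -130$ ($s = - 5 \left(-8 - 5\right) \left(-2\right) = - 5 \left(\left(-13\right) \left(-2\right)\right) = \left(-5\right) 26 = -130$)
$q{\left(E \right)} = 9$
$Q{\left(p,t \right)} = \frac{p + t}{2 t}$ ($Q{\left(p,t \right)} = \frac{p + t}{t + t} = \frac{p + t}{2 t}$)
$\frac{1}{Q{\left(101,s \right)} + q{\left(74 \right)}} = \frac{1}{\frac{101 - 130}{2 \left(-130\right)} + 9} = \frac{1}{\frac{1}{2} \left(- \frac{1}{130}\right) \left(-29\right) + 9} = \frac{1}{\frac{29}{260} + 9} = \frac{1}{\frac{2369}{260}} = \frac{260}{2369}$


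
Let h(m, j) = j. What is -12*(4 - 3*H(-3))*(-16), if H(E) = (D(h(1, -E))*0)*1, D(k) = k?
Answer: 768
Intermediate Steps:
H(E) = 0 (H(E) = (-E*0)*1 = 0*1 = 0)
-12*(4 - 3*H(-3))*(-16) = -12*(4 - 3*0)*(-16) = -12*(4 + 0)*(-16) = -12*4*(-16) = -48*(-16) = 768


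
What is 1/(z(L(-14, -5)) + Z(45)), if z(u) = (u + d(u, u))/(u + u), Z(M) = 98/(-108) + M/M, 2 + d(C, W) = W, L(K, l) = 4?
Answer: 108/91 ≈ 1.1868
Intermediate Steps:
d(C, W) = -2 + W
Z(M) = 5/54 (Z(M) = 98*(-1/108) + 1 = -49/54 + 1 = 5/54)
z(u) = (-2 + 2*u)/(2*u) (z(u) = (u + (-2 + u))/(u + u) = (-2 + 2*u)/((2*u)) = (-2 + 2*u)*(1/(2*u)) = (-2 + 2*u)/(2*u))
1/(z(L(-14, -5)) + Z(45)) = 1/((-1 + 4)/4 + 5/54) = 1/((¼)*3 + 5/54) = 1/(¾ + 5/54) = 1/(91/108) = 108/91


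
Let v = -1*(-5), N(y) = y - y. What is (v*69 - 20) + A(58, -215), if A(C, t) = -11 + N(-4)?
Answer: 314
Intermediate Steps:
N(y) = 0
A(C, t) = -11 (A(C, t) = -11 + 0 = -11)
v = 5
(v*69 - 20) + A(58, -215) = (5*69 - 20) - 11 = (345 - 20) - 11 = 325 - 11 = 314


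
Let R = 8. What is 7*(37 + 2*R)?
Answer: 371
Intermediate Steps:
7*(37 + 2*R) = 7*(37 + 2*8) = 7*(37 + 16) = 7*53 = 371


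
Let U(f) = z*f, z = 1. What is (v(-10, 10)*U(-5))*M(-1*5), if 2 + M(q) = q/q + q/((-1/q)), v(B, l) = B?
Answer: -1300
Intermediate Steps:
M(q) = -1 - q² (M(q) = -2 + (q/q + q/((-1/q))) = -2 + (1 + q*(-q)) = -2 + (1 - q²) = -1 - q²)
U(f) = f (U(f) = 1*f = f)
(v(-10, 10)*U(-5))*M(-1*5) = (-10*(-5))*(-1 - (-1*5)²) = 50*(-1 - 1*(-5)²) = 50*(-1 - 1*25) = 50*(-1 - 25) = 50*(-26) = -1300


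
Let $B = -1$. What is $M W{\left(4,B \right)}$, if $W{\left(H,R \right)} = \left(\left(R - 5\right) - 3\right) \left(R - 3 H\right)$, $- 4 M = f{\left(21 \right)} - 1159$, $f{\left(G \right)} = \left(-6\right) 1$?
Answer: $\frac{136305}{4} \approx 34076.0$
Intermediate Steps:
$f{\left(G \right)} = -6$
$M = \frac{1165}{4}$ ($M = - \frac{-6 - 1159}{4} = \left(- \frac{1}{4}\right) \left(-1165\right) = \frac{1165}{4} \approx 291.25$)
$W{\left(H,R \right)} = \left(-8 + R\right) \left(R - 3 H\right)$ ($W{\left(H,R \right)} = \left(\left(-5 + R\right) - 3\right) \left(R - 3 H\right) = \left(-8 + R\right) \left(R - 3 H\right)$)
$M W{\left(4,B \right)} = \frac{1165 \left(\left(-1\right)^{2} - -8 + 24 \cdot 4 - 12 \left(-1\right)\right)}{4} = \frac{1165 \left(1 + 8 + 96 + 12\right)}{4} = \frac{1165}{4} \cdot 117 = \frac{136305}{4}$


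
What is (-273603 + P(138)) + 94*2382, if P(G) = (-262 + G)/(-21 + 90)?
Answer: -3429079/69 ≈ -49697.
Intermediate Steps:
P(G) = -262/69 + G/69 (P(G) = (-262 + G)/69 = (-262 + G)*(1/69) = -262/69 + G/69)
(-273603 + P(138)) + 94*2382 = (-273603 + (-262/69 + (1/69)*138)) + 94*2382 = (-273603 + (-262/69 + 2)) + 223908 = (-273603 - 124/69) + 223908 = -18878731/69 + 223908 = -3429079/69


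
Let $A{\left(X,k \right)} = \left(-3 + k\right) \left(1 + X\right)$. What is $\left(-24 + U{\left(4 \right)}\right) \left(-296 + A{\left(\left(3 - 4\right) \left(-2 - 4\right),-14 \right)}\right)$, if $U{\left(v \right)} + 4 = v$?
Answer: $9960$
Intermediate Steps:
$U{\left(v \right)} = -4 + v$
$A{\left(X,k \right)} = \left(1 + X\right) \left(-3 + k\right)$
$\left(-24 + U{\left(4 \right)}\right) \left(-296 + A{\left(\left(3 - 4\right) \left(-2 - 4\right),-14 \right)}\right) = \left(-24 + \left(-4 + 4\right)\right) \left(-296 - \left(17 - \left(3 - 4\right) \left(-2 - 4\right) \left(-14\right) + 3 \left(3 - 4\right) \left(-2 - 4\right)\right)\right) = \left(-24 + 0\right) \left(-296 - \left(17 - \left(3 - 4\right) \left(-6\right) \left(-14\right) + 3 \left(3 - 4\right) \left(-6\right)\right)\right) = - 24 \left(-296 - \left(17 - \left(-1\right) \left(-6\right) \left(-14\right) + 3 \left(-1\right) \left(-6\right)\right)\right) = - 24 \left(-296 - 119\right) = \left(-24\right) \left(-415\right) = 9960$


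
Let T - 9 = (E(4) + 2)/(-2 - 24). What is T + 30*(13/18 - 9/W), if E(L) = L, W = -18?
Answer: 1772/39 ≈ 45.436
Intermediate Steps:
T = 114/13 (T = 9 + (4 + 2)/(-2 - 24) = 9 + 6/(-26) = 9 + 6*(-1/26) = 9 - 3/13 = 114/13 ≈ 8.7692)
T + 30*(13/18 - 9/W) = 114/13 + 30*(13/18 - 9/(-18)) = 114/13 + 30*(13*(1/18) - 9*(-1/18)) = 114/13 + 30*(13/18 + 1/2) = 114/13 + 30*(11/9) = 114/13 + 110/3 = 1772/39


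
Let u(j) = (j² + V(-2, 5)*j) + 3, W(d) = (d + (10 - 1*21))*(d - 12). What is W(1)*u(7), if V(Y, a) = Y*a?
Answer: -1980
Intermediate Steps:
W(d) = (-12 + d)*(-11 + d) (W(d) = (d + (10 - 21))*(-12 + d) = (d - 11)*(-12 + d) = (-11 + d)*(-12 + d) = (-12 + d)*(-11 + d))
u(j) = 3 + j² - 10*j (u(j) = (j² + (-2*5)*j) + 3 = (j² - 10*j) + 3 = 3 + j² - 10*j)
W(1)*u(7) = (132 + 1² - 23*1)*(3 + 7² - 10*7) = (132 + 1 - 23)*(3 + 49 - 70) = 110*(-18) = -1980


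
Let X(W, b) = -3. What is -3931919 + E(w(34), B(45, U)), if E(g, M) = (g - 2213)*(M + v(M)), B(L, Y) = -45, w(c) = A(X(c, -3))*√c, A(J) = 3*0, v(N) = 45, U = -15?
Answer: -3931919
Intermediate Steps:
A(J) = 0
w(c) = 0 (w(c) = 0*√c = 0)
E(g, M) = (-2213 + g)*(45 + M) (E(g, M) = (g - 2213)*(M + 45) = (-2213 + g)*(45 + M))
-3931919 + E(w(34), B(45, U)) = -3931919 + (-99585 - 2213*(-45) + 45*0 - 45*0) = -3931919 + (-99585 + 99585 + 0 + 0) = -3931919 + 0 = -3931919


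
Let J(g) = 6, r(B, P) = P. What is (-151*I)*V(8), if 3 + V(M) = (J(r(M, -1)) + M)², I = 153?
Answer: -4458879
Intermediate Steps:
V(M) = -3 + (6 + M)²
(-151*I)*V(8) = (-151*153)*(-3 + (6 + 8)²) = -23103*(-3 + 14²) = -23103*(-3 + 196) = -23103*193 = -4458879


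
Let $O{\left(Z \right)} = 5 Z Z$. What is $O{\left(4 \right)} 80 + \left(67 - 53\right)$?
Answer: $6414$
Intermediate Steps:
$O{\left(Z \right)} = 5 Z^{2}$
$O{\left(4 \right)} 80 + \left(67 - 53\right) = 5 \cdot 4^{2} \cdot 80 + \left(67 - 53\right) = 5 \cdot 16 \cdot 80 + \left(67 - 53\right) = 80 \cdot 80 + 14 = 6400 + 14 = 6414$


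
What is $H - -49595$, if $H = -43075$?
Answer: $6520$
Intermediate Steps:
$H - -49595 = -43075 - -49595 = -43075 + 49595 = 6520$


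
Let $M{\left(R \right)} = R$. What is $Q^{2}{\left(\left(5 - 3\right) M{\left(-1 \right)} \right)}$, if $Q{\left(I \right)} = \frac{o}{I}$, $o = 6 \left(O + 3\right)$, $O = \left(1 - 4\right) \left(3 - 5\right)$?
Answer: $729$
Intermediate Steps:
$O = 6$ ($O = \left(-3\right) \left(-2\right) = 6$)
$o = 54$ ($o = 6 \left(6 + 3\right) = 6 \cdot 9 = 54$)
$Q{\left(I \right)} = \frac{54}{I}$
$Q^{2}{\left(\left(5 - 3\right) M{\left(-1 \right)} \right)} = \left(\frac{54}{\left(5 - 3\right) \left(-1\right)}\right)^{2} = \left(\frac{54}{2 \left(-1\right)}\right)^{2} = \left(\frac{54}{-2}\right)^{2} = \left(54 \left(- \frac{1}{2}\right)\right)^{2} = \left(-27\right)^{2} = 729$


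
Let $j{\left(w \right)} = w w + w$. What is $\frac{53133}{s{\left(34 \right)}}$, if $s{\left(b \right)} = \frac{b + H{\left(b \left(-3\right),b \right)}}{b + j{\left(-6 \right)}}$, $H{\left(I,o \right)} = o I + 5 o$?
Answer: $- \frac{17711}{17} \approx -1041.8$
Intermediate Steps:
$H{\left(I,o \right)} = 5 o + I o$ ($H{\left(I,o \right)} = I o + 5 o = 5 o + I o$)
$j{\left(w \right)} = w + w^{2}$ ($j{\left(w \right)} = w^{2} + w = w + w^{2}$)
$s{\left(b \right)} = \frac{b + b \left(5 - 3 b\right)}{30 + b}$ ($s{\left(b \right)} = \frac{b + b \left(5 + b \left(-3\right)\right)}{b - 6 \left(1 - 6\right)} = \frac{b + b \left(5 - 3 b\right)}{b - -30} = \frac{b + b \left(5 - 3 b\right)}{b + 30} = \frac{b + b \left(5 - 3 b\right)}{30 + b}$)
$\frac{53133}{s{\left(34 \right)}} = \frac{53133}{3 \cdot 34 \frac{1}{30 + 34} \left(2 - 34\right)} = \frac{53133}{3 \cdot 34 \cdot \frac{1}{64} \left(2 - 34\right)} = \frac{53133}{3 \cdot 34 \cdot \frac{1}{64} \left(-32\right)} = \frac{53133}{-51} = 53133 \left(- \frac{1}{51}\right) = - \frac{17711}{17}$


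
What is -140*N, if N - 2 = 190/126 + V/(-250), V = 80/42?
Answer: -22052/45 ≈ -490.04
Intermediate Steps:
V = 40/21 (V = 80*(1/42) = 40/21 ≈ 1.9048)
N = 5513/1575 (N = 2 + (190/126 + (40/21)/(-250)) = 2 + (190*(1/126) + (40/21)*(-1/250)) = 2 + (95/63 - 4/525) = 2 + 2363/1575 = 5513/1575 ≈ 3.5003)
-140*N = -140*5513/1575 = -22052/45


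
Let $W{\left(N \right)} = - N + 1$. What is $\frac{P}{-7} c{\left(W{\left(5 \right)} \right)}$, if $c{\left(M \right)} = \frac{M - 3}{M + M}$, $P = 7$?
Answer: $- \frac{7}{8} \approx -0.875$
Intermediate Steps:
$W{\left(N \right)} = 1 - N$
$c{\left(M \right)} = \frac{-3 + M}{2 M}$
$\frac{P}{-7} c{\left(W{\left(5 \right)} \right)} = \frac{7}{-7} \frac{-3 + \left(1 - 5\right)}{2 \left(1 - 5\right)} = 7 \left(- \frac{1}{7}\right) \frac{-3 + \left(1 - 5\right)}{2 \left(1 - 5\right)} = - \frac{-3 - 4}{2 \left(-4\right)} = - \frac{\left(-1\right) \left(-7\right)}{2 \cdot 4} = \left(-1\right) \frac{7}{8} = - \frac{7}{8}$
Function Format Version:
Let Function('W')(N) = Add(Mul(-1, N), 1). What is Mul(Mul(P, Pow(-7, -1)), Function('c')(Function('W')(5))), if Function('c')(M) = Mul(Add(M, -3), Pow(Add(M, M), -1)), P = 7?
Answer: Rational(-7, 8) ≈ -0.87500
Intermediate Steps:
Function('W')(N) = Add(1, Mul(-1, N))
Function('c')(M) = Mul(Rational(1, 2), Pow(M, -1), Add(-3, M)) (Function('c')(M) = Mul(Add(-3, M), Pow(Mul(2, M), -1)) = Mul(Add(-3, M), Mul(Rational(1, 2), Pow(M, -1))) = Mul(Rational(1, 2), Pow(M, -1), Add(-3, M)))
Mul(Mul(P, Pow(-7, -1)), Function('c')(Function('W')(5))) = Mul(Mul(7, Pow(-7, -1)), Mul(Rational(1, 2), Pow(Add(1, Mul(-1, 5)), -1), Add(-3, Add(1, Mul(-1, 5))))) = Mul(Mul(7, Rational(-1, 7)), Mul(Rational(1, 2), Pow(Add(1, -5), -1), Add(-3, Add(1, -5)))) = Mul(-1, Mul(Rational(1, 2), Pow(-4, -1), Add(-3, -4))) = Mul(-1, Mul(Rational(1, 2), Rational(-1, 4), -7)) = Mul(-1, Rational(7, 8)) = Rational(-7, 8)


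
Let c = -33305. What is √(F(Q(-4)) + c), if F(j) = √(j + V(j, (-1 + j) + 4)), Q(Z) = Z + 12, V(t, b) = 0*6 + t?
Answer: I*√33301 ≈ 182.49*I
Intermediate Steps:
V(t, b) = t (V(t, b) = 0 + t = t)
Q(Z) = 12 + Z
F(j) = √2*√j (F(j) = √(j + j) = √(2*j) = √2*√j)
√(F(Q(-4)) + c) = √(√2*√(12 - 4) - 33305) = √(√2*√8 - 33305) = √(√2*(2*√2) - 33305) = √(4 - 33305) = √(-33301) = I*√33301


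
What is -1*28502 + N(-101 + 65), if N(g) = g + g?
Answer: -28574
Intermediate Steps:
N(g) = 2*g
-1*28502 + N(-101 + 65) = -1*28502 + 2*(-101 + 65) = -28502 + 2*(-36) = -28502 - 72 = -28574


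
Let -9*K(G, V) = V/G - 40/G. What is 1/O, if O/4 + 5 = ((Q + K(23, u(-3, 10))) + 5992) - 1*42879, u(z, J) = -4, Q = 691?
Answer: -207/29974252 ≈ -6.9059e-6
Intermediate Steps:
K(G, V) = 40/(9*G) - V/(9*G) (K(G, V) = -(V/G - 40/G)/9 = -(-40/G + V/G)/9 = 40/(9*G) - V/(9*G))
O = -29974252/207 (O = -20 + 4*(((691 + (1/9)*(40 - 1*(-4))/23) + 5992) - 1*42879) = -20 + 4*(((691 + (1/9)*(1/23)*(40 + 4)) + 5992) - 42879) = -20 + 4*(((691 + (1/9)*(1/23)*44) + 5992) - 42879) = -20 + 4*(((691 + 44/207) + 5992) - 42879) = -20 + 4*((143081/207 + 5992) - 42879) = -20 + 4*(1383425/207 - 42879) = -20 + 4*(-7492528/207) = -20 - 29970112/207 = -29974252/207 ≈ -1.4480e+5)
1/O = 1/(-29974252/207) = -207/29974252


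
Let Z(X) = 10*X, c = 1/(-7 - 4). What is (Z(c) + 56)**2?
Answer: 367236/121 ≈ 3035.0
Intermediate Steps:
c = -1/11 (c = 1/(-11) = -1/11 ≈ -0.090909)
(Z(c) + 56)**2 = (10*(-1/11) + 56)**2 = (-10/11 + 56)**2 = (606/11)**2 = 367236/121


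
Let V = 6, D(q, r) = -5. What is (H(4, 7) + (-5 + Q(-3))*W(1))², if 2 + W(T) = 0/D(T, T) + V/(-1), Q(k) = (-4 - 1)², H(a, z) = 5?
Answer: 24025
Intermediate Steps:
Q(k) = 25 (Q(k) = (-5)² = 25)
W(T) = -8 (W(T) = -2 + (0/(-5) + 6/(-1)) = -2 + (0*(-⅕) + 6*(-1)) = -2 + (0 - 6) = -2 - 6 = -8)
(H(4, 7) + (-5 + Q(-3))*W(1))² = (5 + (-5 + 25)*(-8))² = (5 + 20*(-8))² = (5 - 160)² = (-155)² = 24025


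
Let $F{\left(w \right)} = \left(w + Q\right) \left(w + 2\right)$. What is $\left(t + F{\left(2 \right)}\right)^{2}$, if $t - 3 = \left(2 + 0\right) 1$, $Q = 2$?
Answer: $441$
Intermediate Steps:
$F{\left(w \right)} = \left(2 + w\right)^{2}$ ($F{\left(w \right)} = \left(w + 2\right) \left(w + 2\right) = \left(2 + w\right) \left(2 + w\right) = \left(2 + w\right)^{2}$)
$t = 5$ ($t = 3 + \left(2 + 0\right) 1 = 3 + 2 \cdot 1 = 3 + 2 = 5$)
$\left(t + F{\left(2 \right)}\right)^{2} = \left(5 + \left(4 + 2^{2} + 4 \cdot 2\right)\right)^{2} = \left(5 + \left(4 + 4 + 8\right)\right)^{2} = \left(5 + 16\right)^{2} = 21^{2} = 441$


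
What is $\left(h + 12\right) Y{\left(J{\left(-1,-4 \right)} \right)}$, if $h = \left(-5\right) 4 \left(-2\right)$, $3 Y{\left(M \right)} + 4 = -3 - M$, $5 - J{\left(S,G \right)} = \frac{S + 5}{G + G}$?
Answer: $- \frac{650}{3} \approx -216.67$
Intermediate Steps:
$J{\left(S,G \right)} = 5 - \frac{5 + S}{2 G}$ ($J{\left(S,G \right)} = 5 - \frac{S + 5}{G + G} = 5 - \frac{5 + S}{2 G}$)
$Y{\left(M \right)} = - \frac{7}{3} - \frac{M}{3}$ ($Y{\left(M \right)} = - \frac{4}{3} + \frac{-3 - M}{3} = - \frac{4}{3} - \left(1 + \frac{M}{3}\right) = - \frac{7}{3} - \frac{M}{3}$)
$h = 40$ ($h = \left(-20\right) \left(-2\right) = 40$)
$\left(h + 12\right) Y{\left(J{\left(-1,-4 \right)} \right)} = \left(40 + 12\right) \left(- \frac{7}{3} - \frac{\frac{1}{2} \frac{1}{-4} \left(-5 - -1 + 10 \left(-4\right)\right)}{3}\right) = 52 \left(- \frac{7}{3} - \frac{\frac{1}{2} \left(- \frac{1}{4}\right) \left(-5 + 1 - 40\right)}{3}\right) = 52 \left(- \frac{7}{3} - \frac{\frac{1}{2} \left(- \frac{1}{4}\right) \left(-44\right)}{3}\right) = 52 \left(- \frac{7}{3} - \frac{11}{6}\right) = 52 \left(- \frac{25}{6}\right) = - \frac{650}{3}$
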